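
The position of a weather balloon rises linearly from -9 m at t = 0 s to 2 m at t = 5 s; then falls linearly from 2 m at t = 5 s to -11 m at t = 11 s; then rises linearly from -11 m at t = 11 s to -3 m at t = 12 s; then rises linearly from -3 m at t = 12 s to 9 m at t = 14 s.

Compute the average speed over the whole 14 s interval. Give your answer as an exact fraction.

Average speed = (total path length)/(elapsed time); on a piecewise-linear x-t graph the path length is Σ|Δx|.
0–5 s: |Δx| = |2 − -9| = 11 m
5–11 s: |Δx| = |-11 − 2| = 13 m
11–12 s: |Δx| = |-3 − -11| = 8 m
12–14 s: |Δx| = |9 − -3| = 12 m
Total path = 44 m; average speed = 44/14 = 22/7 m/s.

22/7 m/s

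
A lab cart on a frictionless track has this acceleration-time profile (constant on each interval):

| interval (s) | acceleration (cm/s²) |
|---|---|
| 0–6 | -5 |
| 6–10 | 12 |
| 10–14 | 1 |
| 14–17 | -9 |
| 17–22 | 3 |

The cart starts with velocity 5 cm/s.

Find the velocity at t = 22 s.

15 cm/s

Δv equals the area under the a-t graph; then v = v₀ + Δv.
0–6 s: -5 × 6 = -30 cm/s
6–10 s: 12 × 4 = 48 cm/s
10–14 s: 1 × 4 = 4 cm/s
14–17 s: -9 × 3 = -27 cm/s
17–22 s: 3 × 5 = 15 cm/s
Δv = 10 cm/s, so v(22) = 5 + (10) = 15 cm/s.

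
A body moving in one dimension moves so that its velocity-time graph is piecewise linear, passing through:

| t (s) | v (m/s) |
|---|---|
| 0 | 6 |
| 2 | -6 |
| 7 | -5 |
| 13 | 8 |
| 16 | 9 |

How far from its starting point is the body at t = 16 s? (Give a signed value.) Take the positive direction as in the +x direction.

Net displacement equals the area under the velocity-time graph (areas below the axis count negative).
0–2 s: ½(6 + -6)(2) = 0 m
2–7 s: ½(-6 + -5)(5) = -27.5 m
7–13 s: ½(-5 + 8)(6) = 9 m
13–16 s: ½(8 + 9)(3) = 25.5 m
Net displacement = 7 m

7 m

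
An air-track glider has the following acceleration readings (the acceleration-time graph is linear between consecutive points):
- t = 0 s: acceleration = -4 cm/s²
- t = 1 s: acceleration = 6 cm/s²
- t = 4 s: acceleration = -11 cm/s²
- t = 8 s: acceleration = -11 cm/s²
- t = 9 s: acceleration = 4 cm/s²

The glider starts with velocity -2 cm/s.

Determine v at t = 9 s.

-56 cm/s

Δv equals the area under the a-t graph; then v = v₀ + Δv.
0–1 s: ½(-4 + 6)(1) = 1 cm/s
1–4 s: ½(6 + -11)(3) = -7.5 cm/s
4–8 s: -11 × 4 = -44 cm/s
8–9 s: ½(-11 + 4)(1) = -3.5 cm/s
Δv = -54 cm/s, so v(9) = -2 + (-54) = -56 cm/s.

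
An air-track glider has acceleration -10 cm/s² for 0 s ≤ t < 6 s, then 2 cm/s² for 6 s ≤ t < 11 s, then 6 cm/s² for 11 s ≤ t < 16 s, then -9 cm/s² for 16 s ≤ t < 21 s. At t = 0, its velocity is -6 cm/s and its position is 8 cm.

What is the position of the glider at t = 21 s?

On each constant-a segment, Δv = aΔt and Δx = v₀Δt + ½aΔt²; chain segment to segment.
0–6 s: v starts -6 cm/s; Δx = -6·6 + ½·-10·6² = -216 cm; v ends -66 cm/s.
6–11 s: v starts -66 cm/s; Δx = -66·5 + ½·2·5² = -305 cm; v ends -56 cm/s.
11–16 s: v starts -56 cm/s; Δx = -56·5 + ½·6·5² = -205 cm; v ends -26 cm/s.
16–21 s: v starts -26 cm/s; Δx = -26·5 + ½·-9·5² = -242.5 cm; v ends -71 cm/s.
x(21) = 8 + Σ Δx = -960.5 cm.

-960.5 cm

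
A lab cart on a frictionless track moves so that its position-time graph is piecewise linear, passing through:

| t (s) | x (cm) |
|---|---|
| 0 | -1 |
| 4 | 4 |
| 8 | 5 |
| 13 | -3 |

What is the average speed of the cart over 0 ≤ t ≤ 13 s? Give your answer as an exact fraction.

14/13 cm/s

Average speed = (total path length)/(elapsed time); on a piecewise-linear x-t graph the path length is Σ|Δx|.
0–4 s: |Δx| = |4 − -1| = 5 cm
4–8 s: |Δx| = |5 − 4| = 1 cm
8–13 s: |Δx| = |-3 − 5| = 8 cm
Total path = 14 cm; average speed = 14/13 = 14/13 cm/s.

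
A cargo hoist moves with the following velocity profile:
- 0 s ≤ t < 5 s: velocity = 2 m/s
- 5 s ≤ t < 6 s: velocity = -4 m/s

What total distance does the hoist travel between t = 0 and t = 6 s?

Total distance travelled is ∫|v| dt — sum the magnitudes of each area piece.
0–5 s: |2| × 5 = 10 m
5–6 s: |-4| × 1 = 4 m
Total distance = 14 m

14 m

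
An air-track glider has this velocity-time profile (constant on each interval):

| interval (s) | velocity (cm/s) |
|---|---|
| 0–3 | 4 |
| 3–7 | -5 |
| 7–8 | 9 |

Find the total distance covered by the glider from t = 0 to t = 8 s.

Distance (not displacement) is the total path length: add the absolute areas under v-t.
0–3 s: |4| × 3 = 12 cm
3–7 s: |-5| × 4 = 20 cm
7–8 s: |9| × 1 = 9 cm
Total distance = 41 cm

41 cm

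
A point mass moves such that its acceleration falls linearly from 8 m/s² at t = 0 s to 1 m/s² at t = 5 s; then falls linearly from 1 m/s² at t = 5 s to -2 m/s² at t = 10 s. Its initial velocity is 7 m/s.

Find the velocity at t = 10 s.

27 m/s

Δv equals the area under the a-t graph; then v = v₀ + Δv.
0–5 s: ½(8 + 1)(5) = 22.5 m/s
5–10 s: ½(1 + -2)(5) = -2.5 m/s
Δv = 20 m/s, so v(10) = 7 + (20) = 27 m/s.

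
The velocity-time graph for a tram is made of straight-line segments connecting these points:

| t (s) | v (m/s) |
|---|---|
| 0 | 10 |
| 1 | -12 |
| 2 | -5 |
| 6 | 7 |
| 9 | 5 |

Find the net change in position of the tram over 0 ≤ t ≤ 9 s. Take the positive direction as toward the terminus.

12.5 m

Net displacement equals the area under the velocity-time graph (areas below the axis count negative).
0–1 s: ½(10 + -12)(1) = -1 m
1–2 s: ½(-12 + -5)(1) = -8.5 m
2–6 s: ½(-5 + 7)(4) = 4 m
6–9 s: ½(7 + 5)(3) = 18 m
Net displacement = 12.5 m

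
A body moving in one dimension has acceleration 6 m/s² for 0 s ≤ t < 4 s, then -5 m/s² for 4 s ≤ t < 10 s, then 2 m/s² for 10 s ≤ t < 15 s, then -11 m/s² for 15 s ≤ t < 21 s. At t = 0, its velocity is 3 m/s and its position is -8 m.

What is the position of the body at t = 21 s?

-22 m

On each constant-a segment, Δv = aΔt and Δx = v₀Δt + ½aΔt²; chain segment to segment.
0–4 s: v starts 3 m/s; Δx = 3·4 + ½·6·4² = 60 m; v ends 27 m/s.
4–10 s: v starts 27 m/s; Δx = 27·6 + ½·-5·6² = 72 m; v ends -3 m/s.
10–15 s: v starts -3 m/s; Δx = -3·5 + ½·2·5² = 10 m; v ends 7 m/s.
15–21 s: v starts 7 m/s; Δx = 7·6 + ½·-11·6² = -156 m; v ends -59 m/s.
x(21) = -8 + Σ Δx = -22 m.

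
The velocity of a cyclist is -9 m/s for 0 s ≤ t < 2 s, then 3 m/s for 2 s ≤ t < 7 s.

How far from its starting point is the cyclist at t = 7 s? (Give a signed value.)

Net displacement equals the area under the velocity-time graph (areas below the axis count negative).
0–2 s: -9 × 2 = -18 m
2–7 s: 3 × 5 = 15 m
Net displacement = -3 m

-3 m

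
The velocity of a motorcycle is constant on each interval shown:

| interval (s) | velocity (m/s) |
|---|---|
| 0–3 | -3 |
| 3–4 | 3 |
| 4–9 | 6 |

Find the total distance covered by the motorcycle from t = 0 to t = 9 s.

42 m

Distance (not displacement) is the total path length: add the absolute areas under v-t.
0–3 s: |-3| × 3 = 9 m
3–4 s: |3| × 1 = 3 m
4–9 s: |6| × 5 = 30 m
Total distance = 42 m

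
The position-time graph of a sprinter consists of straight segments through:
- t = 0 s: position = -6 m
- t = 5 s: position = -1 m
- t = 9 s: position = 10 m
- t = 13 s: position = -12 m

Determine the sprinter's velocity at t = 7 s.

Velocity is the slope of the x-t graph on 5–9 s: (10 − -1)/(9 − 5) = 2.75 m/s.

2.75 m/s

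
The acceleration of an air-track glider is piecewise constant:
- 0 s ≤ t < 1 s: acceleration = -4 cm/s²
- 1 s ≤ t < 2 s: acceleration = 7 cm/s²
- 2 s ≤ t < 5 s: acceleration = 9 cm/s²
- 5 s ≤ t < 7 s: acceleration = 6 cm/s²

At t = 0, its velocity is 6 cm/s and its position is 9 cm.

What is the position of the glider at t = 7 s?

On each constant-a segment, Δv = aΔt and Δx = v₀Δt + ½aΔt²; chain segment to segment.
0–1 s: v starts 6 cm/s; Δx = 6·1 + ½·-4·1² = 4 cm; v ends 2 cm/s.
1–2 s: v starts 2 cm/s; Δx = 2·1 + ½·7·1² = 5.5 cm; v ends 9 cm/s.
2–5 s: v starts 9 cm/s; Δx = 9·3 + ½·9·3² = 67.5 cm; v ends 36 cm/s.
5–7 s: v starts 36 cm/s; Δx = 36·2 + ½·6·2² = 84 cm; v ends 48 cm/s.
x(7) = 9 + Σ Δx = 170 cm.

170 cm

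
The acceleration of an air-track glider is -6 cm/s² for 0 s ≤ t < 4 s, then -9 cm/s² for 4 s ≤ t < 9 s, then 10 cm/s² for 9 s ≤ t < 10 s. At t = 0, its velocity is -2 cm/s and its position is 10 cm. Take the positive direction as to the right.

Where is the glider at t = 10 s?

On each constant-a segment, Δv = aΔt and Δx = v₀Δt + ½aΔt²; chain segment to segment.
0–4 s: v starts -2 cm/s; Δx = -2·4 + ½·-6·4² = -56 cm; v ends -26 cm/s.
4–9 s: v starts -26 cm/s; Δx = -26·5 + ½·-9·5² = -242.5 cm; v ends -71 cm/s.
9–10 s: v starts -71 cm/s; Δx = -71·1 + ½·10·1² = -66 cm; v ends -61 cm/s.
x(10) = 10 + Σ Δx = -354.5 cm.

-354.5 cm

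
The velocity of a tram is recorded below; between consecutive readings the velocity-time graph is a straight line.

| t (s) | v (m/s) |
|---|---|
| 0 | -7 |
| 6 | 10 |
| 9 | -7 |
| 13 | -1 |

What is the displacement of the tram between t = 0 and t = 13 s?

Net displacement equals the area under the velocity-time graph (areas below the axis count negative).
0–6 s: ½(-7 + 10)(6) = 9 m
6–9 s: ½(10 + -7)(3) = 4.5 m
9–13 s: ½(-7 + -1)(4) = -16 m
Net displacement = -2.5 m

-2.5 m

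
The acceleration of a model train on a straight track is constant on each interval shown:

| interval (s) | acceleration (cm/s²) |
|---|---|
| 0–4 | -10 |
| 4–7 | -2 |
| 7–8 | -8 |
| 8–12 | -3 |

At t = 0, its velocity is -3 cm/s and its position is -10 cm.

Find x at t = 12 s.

-545 cm

On each constant-a segment, Δv = aΔt and Δx = v₀Δt + ½aΔt²; chain segment to segment.
0–4 s: v starts -3 cm/s; Δx = -3·4 + ½·-10·4² = -92 cm; v ends -43 cm/s.
4–7 s: v starts -43 cm/s; Δx = -43·3 + ½·-2·3² = -138 cm; v ends -49 cm/s.
7–8 s: v starts -49 cm/s; Δx = -49·1 + ½·-8·1² = -53 cm; v ends -57 cm/s.
8–12 s: v starts -57 cm/s; Δx = -57·4 + ½·-3·4² = -252 cm; v ends -69 cm/s.
x(12) = -10 + Σ Δx = -545 cm.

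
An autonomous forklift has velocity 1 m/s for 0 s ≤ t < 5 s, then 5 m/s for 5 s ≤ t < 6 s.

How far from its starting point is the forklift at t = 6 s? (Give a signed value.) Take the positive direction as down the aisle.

10 m

Displacement is the signed area under the v-t curve.
0–5 s: 1 × 5 = 5 m
5–6 s: 5 × 1 = 5 m
Net displacement = 10 m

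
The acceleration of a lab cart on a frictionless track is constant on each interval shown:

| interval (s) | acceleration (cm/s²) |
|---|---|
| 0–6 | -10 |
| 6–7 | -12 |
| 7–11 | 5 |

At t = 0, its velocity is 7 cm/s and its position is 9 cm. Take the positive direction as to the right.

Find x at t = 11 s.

On each constant-a segment, Δv = aΔt and Δx = v₀Δt + ½aΔt²; chain segment to segment.
0–6 s: v starts 7 cm/s; Δx = 7·6 + ½·-10·6² = -138 cm; v ends -53 cm/s.
6–7 s: v starts -53 cm/s; Δx = -53·1 + ½·-12·1² = -59 cm; v ends -65 cm/s.
7–11 s: v starts -65 cm/s; Δx = -65·4 + ½·5·4² = -220 cm; v ends -45 cm/s.
x(11) = 9 + Σ Δx = -408 cm.

-408 cm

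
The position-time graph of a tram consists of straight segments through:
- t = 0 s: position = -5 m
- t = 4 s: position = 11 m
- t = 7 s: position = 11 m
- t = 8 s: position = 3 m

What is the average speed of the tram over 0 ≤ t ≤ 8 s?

Average speed = (total path length)/(elapsed time); on a piecewise-linear x-t graph the path length is Σ|Δx|.
0–4 s: |Δx| = |11 − -5| = 16 m
4–7 s: |Δx| = |11 − 11| = 0 m
7–8 s: |Δx| = |3 − 11| = 8 m
Total path = 24 m; average speed = 24/8 = 3 m/s.

3 m/s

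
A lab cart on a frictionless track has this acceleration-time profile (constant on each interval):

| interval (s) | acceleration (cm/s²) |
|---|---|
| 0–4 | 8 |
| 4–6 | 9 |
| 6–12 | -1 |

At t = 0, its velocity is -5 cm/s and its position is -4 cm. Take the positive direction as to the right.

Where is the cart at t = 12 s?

On each constant-a segment, Δv = aΔt and Δx = v₀Δt + ½aΔt²; chain segment to segment.
0–4 s: v starts -5 cm/s; Δx = -5·4 + ½·8·4² = 44 cm; v ends 27 cm/s.
4–6 s: v starts 27 cm/s; Δx = 27·2 + ½·9·2² = 72 cm; v ends 45 cm/s.
6–12 s: v starts 45 cm/s; Δx = 45·6 + ½·-1·6² = 252 cm; v ends 39 cm/s.
x(12) = -4 + Σ Δx = 364 cm.

364 cm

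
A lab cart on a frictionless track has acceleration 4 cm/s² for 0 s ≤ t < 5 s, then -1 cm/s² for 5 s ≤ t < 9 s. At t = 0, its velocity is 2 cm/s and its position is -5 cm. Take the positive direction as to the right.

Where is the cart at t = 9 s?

135 cm

On each constant-a segment, Δv = aΔt and Δx = v₀Δt + ½aΔt²; chain segment to segment.
0–5 s: v starts 2 cm/s; Δx = 2·5 + ½·4·5² = 60 cm; v ends 22 cm/s.
5–9 s: v starts 22 cm/s; Δx = 22·4 + ½·-1·4² = 80 cm; v ends 18 cm/s.
x(9) = -5 + Σ Δx = 135 cm.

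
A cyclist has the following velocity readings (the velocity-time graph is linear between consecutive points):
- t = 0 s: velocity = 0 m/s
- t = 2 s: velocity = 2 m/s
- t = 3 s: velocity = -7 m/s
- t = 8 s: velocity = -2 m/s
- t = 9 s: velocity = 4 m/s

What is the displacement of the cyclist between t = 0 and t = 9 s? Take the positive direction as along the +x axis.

Displacement is the signed area under the v-t curve.
0–2 s: ½(0 + 2)(2) = 2 m
2–3 s: ½(2 + -7)(1) = -2.5 m
3–8 s: ½(-7 + -2)(5) = -22.5 m
8–9 s: ½(-2 + 4)(1) = 1 m
Net displacement = -22 m

-22 m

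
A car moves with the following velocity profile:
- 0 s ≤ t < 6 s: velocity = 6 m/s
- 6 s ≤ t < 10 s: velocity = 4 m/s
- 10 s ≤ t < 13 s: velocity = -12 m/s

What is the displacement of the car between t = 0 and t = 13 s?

16 m

Displacement is the signed area under the v-t curve.
0–6 s: 6 × 6 = 36 m
6–10 s: 4 × 4 = 16 m
10–13 s: -12 × 3 = -36 m
Net displacement = 16 m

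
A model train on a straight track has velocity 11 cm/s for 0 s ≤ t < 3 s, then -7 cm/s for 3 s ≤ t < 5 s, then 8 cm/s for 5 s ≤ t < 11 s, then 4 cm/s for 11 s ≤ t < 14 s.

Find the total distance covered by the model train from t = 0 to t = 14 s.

Distance (not displacement) is the total path length: add the absolute areas under v-t.
0–3 s: |11| × 3 = 33 cm
3–5 s: |-7| × 2 = 14 cm
5–11 s: |8| × 6 = 48 cm
11–14 s: |4| × 3 = 12 cm
Total distance = 107 cm

107 cm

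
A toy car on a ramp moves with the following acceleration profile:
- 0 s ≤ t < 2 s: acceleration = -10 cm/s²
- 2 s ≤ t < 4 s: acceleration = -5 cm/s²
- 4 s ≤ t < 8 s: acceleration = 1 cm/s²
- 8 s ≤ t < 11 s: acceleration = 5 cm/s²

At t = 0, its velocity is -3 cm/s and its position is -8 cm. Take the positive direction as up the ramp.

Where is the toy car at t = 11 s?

-278.5 cm

On each constant-a segment, Δv = aΔt and Δx = v₀Δt + ½aΔt²; chain segment to segment.
0–2 s: v starts -3 cm/s; Δx = -3·2 + ½·-10·2² = -26 cm; v ends -23 cm/s.
2–4 s: v starts -23 cm/s; Δx = -23·2 + ½·-5·2² = -56 cm; v ends -33 cm/s.
4–8 s: v starts -33 cm/s; Δx = -33·4 + ½·1·4² = -124 cm; v ends -29 cm/s.
8–11 s: v starts -29 cm/s; Δx = -29·3 + ½·5·3² = -64.5 cm; v ends -14 cm/s.
x(11) = -8 + Σ Δx = -278.5 cm.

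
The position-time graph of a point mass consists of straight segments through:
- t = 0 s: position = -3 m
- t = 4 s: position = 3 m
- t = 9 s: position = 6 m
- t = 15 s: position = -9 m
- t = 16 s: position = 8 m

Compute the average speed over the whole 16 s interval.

2.5625 m/s

Average speed = (total path length)/(elapsed time); on a piecewise-linear x-t graph the path length is Σ|Δx|.
0–4 s: |Δx| = |3 − -3| = 6 m
4–9 s: |Δx| = |6 − 3| = 3 m
9–15 s: |Δx| = |-9 − 6| = 15 m
15–16 s: |Δx| = |8 − -9| = 17 m
Total path = 41 m; average speed = 41/16 = 2.5625 m/s.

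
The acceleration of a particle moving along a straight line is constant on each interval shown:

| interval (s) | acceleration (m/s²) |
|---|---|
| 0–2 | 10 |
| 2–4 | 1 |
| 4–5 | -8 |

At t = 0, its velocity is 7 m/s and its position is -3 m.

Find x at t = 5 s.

On each constant-a segment, Δv = aΔt and Δx = v₀Δt + ½aΔt²; chain segment to segment.
0–2 s: v starts 7 m/s; Δx = 7·2 + ½·10·2² = 34 m; v ends 27 m/s.
2–4 s: v starts 27 m/s; Δx = 27·2 + ½·1·2² = 56 m; v ends 29 m/s.
4–5 s: v starts 29 m/s; Δx = 29·1 + ½·-8·1² = 25 m; v ends 21 m/s.
x(5) = -3 + Σ Δx = 112 m.

112 m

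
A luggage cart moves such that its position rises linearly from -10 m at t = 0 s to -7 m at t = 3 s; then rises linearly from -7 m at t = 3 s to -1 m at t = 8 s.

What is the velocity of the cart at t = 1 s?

Velocity is the slope of the x-t graph on 0–3 s: (-7 − -10)/(3 − 0) = 1 m/s.

1 m/s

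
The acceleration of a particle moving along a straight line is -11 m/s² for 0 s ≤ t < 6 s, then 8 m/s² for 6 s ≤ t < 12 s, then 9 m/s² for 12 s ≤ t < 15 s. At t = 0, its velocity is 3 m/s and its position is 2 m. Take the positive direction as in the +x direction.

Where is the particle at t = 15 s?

On each constant-a segment, Δv = aΔt and Δx = v₀Δt + ½aΔt²; chain segment to segment.
0–6 s: v starts 3 m/s; Δx = 3·6 + ½·-11·6² = -180 m; v ends -63 m/s.
6–12 s: v starts -63 m/s; Δx = -63·6 + ½·8·6² = -234 m; v ends -15 m/s.
12–15 s: v starts -15 m/s; Δx = -15·3 + ½·9·3² = -4.5 m; v ends 12 m/s.
x(15) = 2 + Σ Δx = -416.5 m.

-416.5 m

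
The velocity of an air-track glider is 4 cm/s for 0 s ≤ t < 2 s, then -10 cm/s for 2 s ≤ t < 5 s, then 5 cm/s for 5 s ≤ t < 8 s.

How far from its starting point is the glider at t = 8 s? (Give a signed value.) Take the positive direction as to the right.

Displacement is the signed area under the v-t curve.
0–2 s: 4 × 2 = 8 cm
2–5 s: -10 × 3 = -30 cm
5–8 s: 5 × 3 = 15 cm
Net displacement = -7 cm

-7 cm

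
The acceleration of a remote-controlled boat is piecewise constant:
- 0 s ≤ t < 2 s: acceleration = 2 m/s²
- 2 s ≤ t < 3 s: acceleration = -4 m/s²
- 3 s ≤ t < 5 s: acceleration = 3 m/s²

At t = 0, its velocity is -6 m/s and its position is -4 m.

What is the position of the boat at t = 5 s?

-22 m

On each constant-a segment, Δv = aΔt and Δx = v₀Δt + ½aΔt²; chain segment to segment.
0–2 s: v starts -6 m/s; Δx = -6·2 + ½·2·2² = -8 m; v ends -2 m/s.
2–3 s: v starts -2 m/s; Δx = -2·1 + ½·-4·1² = -4 m; v ends -6 m/s.
3–5 s: v starts -6 m/s; Δx = -6·2 + ½·3·2² = -6 m; v ends 0 m/s.
x(5) = -4 + Σ Δx = -22 m.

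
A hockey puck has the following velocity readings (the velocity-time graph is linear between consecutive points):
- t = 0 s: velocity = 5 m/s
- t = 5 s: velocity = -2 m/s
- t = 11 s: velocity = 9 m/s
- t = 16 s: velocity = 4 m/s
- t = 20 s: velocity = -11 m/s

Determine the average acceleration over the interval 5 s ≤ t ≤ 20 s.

Average acceleration = Δv/Δt = (-11 − -2)/(20 − 5) = -0.6 m/s².

-0.6 m/s²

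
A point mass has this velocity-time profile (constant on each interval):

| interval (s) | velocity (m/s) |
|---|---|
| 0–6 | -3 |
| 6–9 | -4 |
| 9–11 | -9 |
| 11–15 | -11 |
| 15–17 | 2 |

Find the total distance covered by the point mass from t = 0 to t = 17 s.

96 m

Total distance travelled is ∫|v| dt — sum the magnitudes of each area piece.
0–6 s: |-3| × 6 = 18 m
6–9 s: |-4| × 3 = 12 m
9–11 s: |-9| × 2 = 18 m
11–15 s: |-11| × 4 = 44 m
15–17 s: |2| × 2 = 4 m
Total distance = 96 m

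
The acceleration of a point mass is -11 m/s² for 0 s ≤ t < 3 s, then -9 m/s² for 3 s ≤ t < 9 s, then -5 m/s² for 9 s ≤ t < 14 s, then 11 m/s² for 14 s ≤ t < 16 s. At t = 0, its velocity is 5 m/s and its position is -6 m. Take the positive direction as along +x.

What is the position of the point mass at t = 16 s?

On each constant-a segment, Δv = aΔt and Δx = v₀Δt + ½aΔt²; chain segment to segment.
0–3 s: v starts 5 m/s; Δx = 5·3 + ½·-11·3² = -34.5 m; v ends -28 m/s.
3–9 s: v starts -28 m/s; Δx = -28·6 + ½·-9·6² = -330 m; v ends -82 m/s.
9–14 s: v starts -82 m/s; Δx = -82·5 + ½·-5·5² = -472.5 m; v ends -107 m/s.
14–16 s: v starts -107 m/s; Δx = -107·2 + ½·11·2² = -192 m; v ends -85 m/s.
x(16) = -6 + Σ Δx = -1035 m.

-1035 m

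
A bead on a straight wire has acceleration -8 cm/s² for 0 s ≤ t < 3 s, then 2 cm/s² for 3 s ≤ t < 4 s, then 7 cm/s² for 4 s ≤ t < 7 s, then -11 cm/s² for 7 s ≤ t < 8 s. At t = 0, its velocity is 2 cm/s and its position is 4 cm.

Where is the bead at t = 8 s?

On each constant-a segment, Δv = aΔt and Δx = v₀Δt + ½aΔt²; chain segment to segment.
0–3 s: v starts 2 cm/s; Δx = 2·3 + ½·-8·3² = -30 cm; v ends -22 cm/s.
3–4 s: v starts -22 cm/s; Δx = -22·1 + ½·2·1² = -21 cm; v ends -20 cm/s.
4–7 s: v starts -20 cm/s; Δx = -20·3 + ½·7·3² = -28.5 cm; v ends 1 cm/s.
7–8 s: v starts 1 cm/s; Δx = 1·1 + ½·-11·1² = -4.5 cm; v ends -10 cm/s.
x(8) = 4 + Σ Δx = -80 cm.

-80 cm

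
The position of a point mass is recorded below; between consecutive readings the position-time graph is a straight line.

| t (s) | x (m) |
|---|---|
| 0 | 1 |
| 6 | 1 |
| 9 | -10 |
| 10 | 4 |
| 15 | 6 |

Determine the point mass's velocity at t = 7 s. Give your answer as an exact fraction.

-11/3 m/s

Velocity is the slope of the x-t graph on 6–9 s: (-10 − 1)/(9 − 6) = -11/3 m/s.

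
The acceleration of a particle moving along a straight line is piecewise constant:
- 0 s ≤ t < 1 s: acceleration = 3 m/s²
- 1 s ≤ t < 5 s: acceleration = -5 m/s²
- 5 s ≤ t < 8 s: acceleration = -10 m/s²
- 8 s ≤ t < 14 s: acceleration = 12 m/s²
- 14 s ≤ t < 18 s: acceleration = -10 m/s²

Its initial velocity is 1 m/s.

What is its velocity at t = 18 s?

-14 m/s

Δv equals the area under the a-t graph; then v = v₀ + Δv.
0–1 s: 3 × 1 = 3 m/s
1–5 s: -5 × 4 = -20 m/s
5–8 s: -10 × 3 = -30 m/s
8–14 s: 12 × 6 = 72 m/s
14–18 s: -10 × 4 = -40 m/s
Δv = -15 m/s, so v(18) = 1 + (-15) = -14 m/s.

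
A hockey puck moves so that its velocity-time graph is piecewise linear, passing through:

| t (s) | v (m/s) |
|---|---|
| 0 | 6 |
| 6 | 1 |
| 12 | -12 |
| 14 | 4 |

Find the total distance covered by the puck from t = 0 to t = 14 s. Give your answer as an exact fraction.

838/13 m

Total distance travelled is ∫|v| dt — sum the magnitudes of each area piece.
0–6 s: |½(6 + 1)(6)| = 21 m
6–12 s: v = 0 at t = 84/13 s; triangle areas 3/13 + 432/13 = 435/13 m
12–14 s: v = 0 at t = 13.5 s; triangle areas 9 + 1 = 10 m
Total distance = 838/13 m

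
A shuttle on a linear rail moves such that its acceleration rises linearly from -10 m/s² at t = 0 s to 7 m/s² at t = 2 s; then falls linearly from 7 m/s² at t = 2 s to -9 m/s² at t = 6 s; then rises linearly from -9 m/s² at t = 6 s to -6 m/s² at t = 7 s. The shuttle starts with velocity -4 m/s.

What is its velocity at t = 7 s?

-18.5 m/s

Δv equals the area under the a-t graph; then v = v₀ + Δv.
0–2 s: ½(-10 + 7)(2) = -3 m/s
2–6 s: ½(7 + -9)(4) = -4 m/s
6–7 s: ½(-9 + -6)(1) = -7.5 m/s
Δv = -14.5 m/s, so v(7) = -4 + (-14.5) = -18.5 m/s.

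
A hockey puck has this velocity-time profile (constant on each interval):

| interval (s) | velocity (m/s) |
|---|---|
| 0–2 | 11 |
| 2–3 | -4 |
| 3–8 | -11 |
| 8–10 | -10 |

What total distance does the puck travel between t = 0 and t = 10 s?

Distance (not displacement) is the total path length: add the absolute areas under v-t.
0–2 s: |11| × 2 = 22 m
2–3 s: |-4| × 1 = 4 m
3–8 s: |-11| × 5 = 55 m
8–10 s: |-10| × 2 = 20 m
Total distance = 101 m

101 m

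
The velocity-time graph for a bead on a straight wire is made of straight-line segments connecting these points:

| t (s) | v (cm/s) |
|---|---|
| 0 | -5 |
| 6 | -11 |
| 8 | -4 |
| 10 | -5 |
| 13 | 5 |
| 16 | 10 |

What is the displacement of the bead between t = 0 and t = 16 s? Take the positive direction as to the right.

Net displacement equals the area under the velocity-time graph (areas below the axis count negative).
0–6 s: ½(-5 + -11)(6) = -48 cm
6–8 s: ½(-11 + -4)(2) = -15 cm
8–10 s: ½(-4 + -5)(2) = -9 cm
10–13 s: ½(-5 + 5)(3) = 0 cm
13–16 s: ½(5 + 10)(3) = 22.5 cm
Net displacement = -49.5 cm

-49.5 cm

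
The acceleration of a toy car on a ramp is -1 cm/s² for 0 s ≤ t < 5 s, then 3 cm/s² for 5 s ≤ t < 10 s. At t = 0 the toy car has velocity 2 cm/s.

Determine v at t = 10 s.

12 cm/s

Δv equals the area under the a-t graph; then v = v₀ + Δv.
0–5 s: -1 × 5 = -5 cm/s
5–10 s: 3 × 5 = 15 cm/s
Δv = 10 cm/s, so v(10) = 2 + (10) = 12 cm/s.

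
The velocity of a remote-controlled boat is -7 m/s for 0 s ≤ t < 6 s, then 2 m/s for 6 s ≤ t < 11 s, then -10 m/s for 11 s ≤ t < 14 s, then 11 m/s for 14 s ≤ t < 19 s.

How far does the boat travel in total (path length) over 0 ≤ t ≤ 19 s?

137 m

Distance (not displacement) is the total path length: add the absolute areas under v-t.
0–6 s: |-7| × 6 = 42 m
6–11 s: |2| × 5 = 10 m
11–14 s: |-10| × 3 = 30 m
14–19 s: |11| × 5 = 55 m
Total distance = 137 m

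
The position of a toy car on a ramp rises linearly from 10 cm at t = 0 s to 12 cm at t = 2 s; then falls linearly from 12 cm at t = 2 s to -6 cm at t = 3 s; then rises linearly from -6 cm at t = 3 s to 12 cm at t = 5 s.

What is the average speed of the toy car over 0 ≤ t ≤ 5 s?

7.6 cm/s

Average speed = (total path length)/(elapsed time); on a piecewise-linear x-t graph the path length is Σ|Δx|.
0–2 s: |Δx| = |12 − 10| = 2 cm
2–3 s: |Δx| = |-6 − 12| = 18 cm
3–5 s: |Δx| = |12 − -6| = 18 cm
Total path = 38 cm; average speed = 38/5 = 7.6 cm/s.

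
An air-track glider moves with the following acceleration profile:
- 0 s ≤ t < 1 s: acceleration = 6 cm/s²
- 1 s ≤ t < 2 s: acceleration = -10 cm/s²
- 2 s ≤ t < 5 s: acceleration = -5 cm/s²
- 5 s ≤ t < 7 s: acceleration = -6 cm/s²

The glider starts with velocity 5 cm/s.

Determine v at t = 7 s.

Δv equals the area under the a-t graph; then v = v₀ + Δv.
0–1 s: 6 × 1 = 6 cm/s
1–2 s: -10 × 1 = -10 cm/s
2–5 s: -5 × 3 = -15 cm/s
5–7 s: -6 × 2 = -12 cm/s
Δv = -31 cm/s, so v(7) = 5 + (-31) = -26 cm/s.

-26 cm/s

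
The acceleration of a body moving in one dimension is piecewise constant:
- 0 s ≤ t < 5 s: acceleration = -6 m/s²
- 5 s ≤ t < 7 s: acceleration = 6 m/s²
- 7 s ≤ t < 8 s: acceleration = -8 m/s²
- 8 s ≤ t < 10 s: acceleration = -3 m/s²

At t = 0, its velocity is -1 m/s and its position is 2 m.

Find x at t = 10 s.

On each constant-a segment, Δv = aΔt and Δx = v₀Δt + ½aΔt²; chain segment to segment.
0–5 s: v starts -1 m/s; Δx = -1·5 + ½·-6·5² = -80 m; v ends -31 m/s.
5–7 s: v starts -31 m/s; Δx = -31·2 + ½·6·2² = -50 m; v ends -19 m/s.
7–8 s: v starts -19 m/s; Δx = -19·1 + ½·-8·1² = -23 m; v ends -27 m/s.
8–10 s: v starts -27 m/s; Δx = -27·2 + ½·-3·2² = -60 m; v ends -33 m/s.
x(10) = 2 + Σ Δx = -211 m.

-211 m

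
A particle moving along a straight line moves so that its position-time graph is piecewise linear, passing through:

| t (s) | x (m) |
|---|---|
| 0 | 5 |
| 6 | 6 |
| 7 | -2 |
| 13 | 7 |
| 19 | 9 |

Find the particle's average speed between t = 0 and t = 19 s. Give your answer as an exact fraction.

Average speed = (total path length)/(elapsed time); on a piecewise-linear x-t graph the path length is Σ|Δx|.
0–6 s: |Δx| = |6 − 5| = 1 m
6–7 s: |Δx| = |-2 − 6| = 8 m
7–13 s: |Δx| = |7 − -2| = 9 m
13–19 s: |Δx| = |9 − 7| = 2 m
Total path = 20 m; average speed = 20/19 = 20/19 m/s.

20/19 m/s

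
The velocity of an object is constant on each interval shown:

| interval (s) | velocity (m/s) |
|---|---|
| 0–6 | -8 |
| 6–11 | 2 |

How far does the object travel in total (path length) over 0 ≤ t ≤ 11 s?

58 m

Total distance travelled is ∫|v| dt — sum the magnitudes of each area piece.
0–6 s: |-8| × 6 = 48 m
6–11 s: |2| × 5 = 10 m
Total distance = 58 m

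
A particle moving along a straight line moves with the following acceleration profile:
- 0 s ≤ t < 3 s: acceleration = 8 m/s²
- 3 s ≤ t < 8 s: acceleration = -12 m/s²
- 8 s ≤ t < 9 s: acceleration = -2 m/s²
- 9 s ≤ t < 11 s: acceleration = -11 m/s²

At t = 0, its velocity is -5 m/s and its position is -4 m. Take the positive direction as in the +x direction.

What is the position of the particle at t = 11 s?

-188 m

On each constant-a segment, Δv = aΔt and Δx = v₀Δt + ½aΔt²; chain segment to segment.
0–3 s: v starts -5 m/s; Δx = -5·3 + ½·8·3² = 21 m; v ends 19 m/s.
3–8 s: v starts 19 m/s; Δx = 19·5 + ½·-12·5² = -55 m; v ends -41 m/s.
8–9 s: v starts -41 m/s; Δx = -41·1 + ½·-2·1² = -42 m; v ends -43 m/s.
9–11 s: v starts -43 m/s; Δx = -43·2 + ½·-11·2² = -108 m; v ends -65 m/s.
x(11) = -4 + Σ Δx = -188 m.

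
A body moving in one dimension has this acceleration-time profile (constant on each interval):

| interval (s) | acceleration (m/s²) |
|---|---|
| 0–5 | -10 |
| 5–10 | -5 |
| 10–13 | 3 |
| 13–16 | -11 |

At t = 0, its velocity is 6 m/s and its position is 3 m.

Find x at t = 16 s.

-797.5 m

On each constant-a segment, Δv = aΔt and Δx = v₀Δt + ½aΔt²; chain segment to segment.
0–5 s: v starts 6 m/s; Δx = 6·5 + ½·-10·5² = -95 m; v ends -44 m/s.
5–10 s: v starts -44 m/s; Δx = -44·5 + ½·-5·5² = -282.5 m; v ends -69 m/s.
10–13 s: v starts -69 m/s; Δx = -69·3 + ½·3·3² = -193.5 m; v ends -60 m/s.
13–16 s: v starts -60 m/s; Δx = -60·3 + ½·-11·3² = -229.5 m; v ends -93 m/s.
x(16) = 3 + Σ Δx = -797.5 m.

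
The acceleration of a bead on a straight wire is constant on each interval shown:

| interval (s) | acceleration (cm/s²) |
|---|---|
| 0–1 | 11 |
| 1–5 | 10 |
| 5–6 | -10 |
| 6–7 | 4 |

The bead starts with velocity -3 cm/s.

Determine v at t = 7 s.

Δv equals the area under the a-t graph; then v = v₀ + Δv.
0–1 s: 11 × 1 = 11 cm/s
1–5 s: 10 × 4 = 40 cm/s
5–6 s: -10 × 1 = -10 cm/s
6–7 s: 4 × 1 = 4 cm/s
Δv = 45 cm/s, so v(7) = -3 + (45) = 42 cm/s.

42 cm/s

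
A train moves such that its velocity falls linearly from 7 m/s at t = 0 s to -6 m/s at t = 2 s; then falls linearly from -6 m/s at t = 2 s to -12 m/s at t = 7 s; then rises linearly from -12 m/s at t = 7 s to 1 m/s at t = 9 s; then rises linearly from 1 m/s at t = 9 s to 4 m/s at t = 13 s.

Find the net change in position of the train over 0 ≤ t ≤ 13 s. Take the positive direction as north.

-45 m

Net displacement equals the area under the velocity-time graph (areas below the axis count negative).
0–2 s: ½(7 + -6)(2) = 1 m
2–7 s: ½(-6 + -12)(5) = -45 m
7–9 s: ½(-12 + 1)(2) = -11 m
9–13 s: ½(1 + 4)(4) = 10 m
Net displacement = -45 m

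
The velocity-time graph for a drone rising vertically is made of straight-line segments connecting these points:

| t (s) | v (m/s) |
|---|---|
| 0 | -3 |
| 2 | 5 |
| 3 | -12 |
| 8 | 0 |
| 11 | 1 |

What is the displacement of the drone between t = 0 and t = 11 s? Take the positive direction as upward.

Displacement is the signed area under the v-t curve.
0–2 s: ½(-3 + 5)(2) = 2 m
2–3 s: ½(5 + -12)(1) = -3.5 m
3–8 s: ½(-12 + 0)(5) = -30 m
8–11 s: ½(0 + 1)(3) = 1.5 m
Net displacement = -30 m

-30 m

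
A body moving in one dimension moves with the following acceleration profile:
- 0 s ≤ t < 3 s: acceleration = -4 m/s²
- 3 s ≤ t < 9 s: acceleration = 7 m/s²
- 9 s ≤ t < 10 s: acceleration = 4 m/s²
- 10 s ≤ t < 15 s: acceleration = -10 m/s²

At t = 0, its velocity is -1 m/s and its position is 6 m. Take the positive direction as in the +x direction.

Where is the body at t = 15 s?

On each constant-a segment, Δv = aΔt and Δx = v₀Δt + ½aΔt²; chain segment to segment.
0–3 s: v starts -1 m/s; Δx = -1·3 + ½·-4·3² = -21 m; v ends -13 m/s.
3–9 s: v starts -13 m/s; Δx = -13·6 + ½·7·6² = 48 m; v ends 29 m/s.
9–10 s: v starts 29 m/s; Δx = 29·1 + ½·4·1² = 31 m; v ends 33 m/s.
10–15 s: v starts 33 m/s; Δx = 33·5 + ½·-10·5² = 40 m; v ends -17 m/s.
x(15) = 6 + Σ Δx = 104 m.

104 m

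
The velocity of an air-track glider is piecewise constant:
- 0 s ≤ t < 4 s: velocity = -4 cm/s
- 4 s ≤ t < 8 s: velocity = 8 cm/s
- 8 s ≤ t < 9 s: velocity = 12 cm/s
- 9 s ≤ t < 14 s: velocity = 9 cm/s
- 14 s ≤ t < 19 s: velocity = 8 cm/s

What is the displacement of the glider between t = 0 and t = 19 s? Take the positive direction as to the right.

113 cm

Displacement is the signed area under the v-t curve.
0–4 s: -4 × 4 = -16 cm
4–8 s: 8 × 4 = 32 cm
8–9 s: 12 × 1 = 12 cm
9–14 s: 9 × 5 = 45 cm
14–19 s: 8 × 5 = 40 cm
Net displacement = 113 cm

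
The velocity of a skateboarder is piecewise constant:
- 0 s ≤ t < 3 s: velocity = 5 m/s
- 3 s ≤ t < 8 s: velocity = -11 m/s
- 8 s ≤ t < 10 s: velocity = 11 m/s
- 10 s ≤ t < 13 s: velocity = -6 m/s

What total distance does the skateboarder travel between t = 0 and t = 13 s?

Total distance travelled is ∫|v| dt — sum the magnitudes of each area piece.
0–3 s: |5| × 3 = 15 m
3–8 s: |-11| × 5 = 55 m
8–10 s: |11| × 2 = 22 m
10–13 s: |-6| × 3 = 18 m
Total distance = 110 m

110 m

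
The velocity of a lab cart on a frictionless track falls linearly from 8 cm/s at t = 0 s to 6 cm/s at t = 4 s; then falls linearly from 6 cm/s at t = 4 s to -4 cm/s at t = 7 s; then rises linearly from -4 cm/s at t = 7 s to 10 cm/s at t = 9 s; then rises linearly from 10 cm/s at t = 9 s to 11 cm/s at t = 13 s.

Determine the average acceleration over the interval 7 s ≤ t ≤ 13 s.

2.5 cm/s²

Average acceleration = Δv/Δt = (11 − -4)/(13 − 7) = 2.5 cm/s².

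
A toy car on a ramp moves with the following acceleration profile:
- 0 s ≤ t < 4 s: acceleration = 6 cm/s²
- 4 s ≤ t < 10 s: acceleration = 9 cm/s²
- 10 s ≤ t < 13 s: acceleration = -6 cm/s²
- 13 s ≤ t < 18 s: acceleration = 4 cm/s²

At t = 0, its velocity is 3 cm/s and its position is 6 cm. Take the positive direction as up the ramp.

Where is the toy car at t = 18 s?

On each constant-a segment, Δv = aΔt and Δx = v₀Δt + ½aΔt²; chain segment to segment.
0–4 s: v starts 3 cm/s; Δx = 3·4 + ½·6·4² = 60 cm; v ends 27 cm/s.
4–10 s: v starts 27 cm/s; Δx = 27·6 + ½·9·6² = 324 cm; v ends 81 cm/s.
10–13 s: v starts 81 cm/s; Δx = 81·3 + ½·-6·3² = 216 cm; v ends 63 cm/s.
13–18 s: v starts 63 cm/s; Δx = 63·5 + ½·4·5² = 365 cm; v ends 83 cm/s.
x(18) = 6 + Σ Δx = 971 cm.

971 cm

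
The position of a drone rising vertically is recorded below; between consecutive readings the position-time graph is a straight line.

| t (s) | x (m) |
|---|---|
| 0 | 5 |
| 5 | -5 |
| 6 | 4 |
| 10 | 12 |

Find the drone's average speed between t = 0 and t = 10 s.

2.7 m/s

Average speed = (total path length)/(elapsed time); on a piecewise-linear x-t graph the path length is Σ|Δx|.
0–5 s: |Δx| = |-5 − 5| = 10 m
5–6 s: |Δx| = |4 − -5| = 9 m
6–10 s: |Δx| = |12 − 4| = 8 m
Total path = 27 m; average speed = 27/10 = 2.7 m/s.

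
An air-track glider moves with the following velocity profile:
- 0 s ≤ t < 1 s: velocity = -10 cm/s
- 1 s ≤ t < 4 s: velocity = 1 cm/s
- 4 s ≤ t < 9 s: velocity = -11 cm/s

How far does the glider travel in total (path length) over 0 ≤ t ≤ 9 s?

68 cm

Distance (not displacement) is the total path length: add the absolute areas under v-t.
0–1 s: |-10| × 1 = 10 cm
1–4 s: |1| × 3 = 3 cm
4–9 s: |-11| × 5 = 55 cm
Total distance = 68 cm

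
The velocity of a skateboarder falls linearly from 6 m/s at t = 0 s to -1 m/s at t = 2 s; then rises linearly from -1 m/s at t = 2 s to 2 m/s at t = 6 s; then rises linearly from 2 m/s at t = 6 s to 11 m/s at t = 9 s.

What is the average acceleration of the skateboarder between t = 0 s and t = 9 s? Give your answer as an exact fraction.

5/9 m/s²

Average acceleration = Δv/Δt = (11 − 6)/(9 − 0) = 5/9 m/s².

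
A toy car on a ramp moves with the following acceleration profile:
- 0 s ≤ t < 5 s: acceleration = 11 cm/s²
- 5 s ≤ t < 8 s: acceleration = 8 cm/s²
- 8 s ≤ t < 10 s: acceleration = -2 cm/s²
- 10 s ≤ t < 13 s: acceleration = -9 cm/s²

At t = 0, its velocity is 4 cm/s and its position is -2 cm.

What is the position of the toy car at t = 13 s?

On each constant-a segment, Δv = aΔt and Δx = v₀Δt + ½aΔt²; chain segment to segment.
0–5 s: v starts 4 cm/s; Δx = 4·5 + ½·11·5² = 157.5 cm; v ends 59 cm/s.
5–8 s: v starts 59 cm/s; Δx = 59·3 + ½·8·3² = 213 cm; v ends 83 cm/s.
8–10 s: v starts 83 cm/s; Δx = 83·2 + ½·-2·2² = 162 cm; v ends 79 cm/s.
10–13 s: v starts 79 cm/s; Δx = 79·3 + ½·-9·3² = 196.5 cm; v ends 52 cm/s.
x(13) = -2 + Σ Δx = 727 cm.

727 cm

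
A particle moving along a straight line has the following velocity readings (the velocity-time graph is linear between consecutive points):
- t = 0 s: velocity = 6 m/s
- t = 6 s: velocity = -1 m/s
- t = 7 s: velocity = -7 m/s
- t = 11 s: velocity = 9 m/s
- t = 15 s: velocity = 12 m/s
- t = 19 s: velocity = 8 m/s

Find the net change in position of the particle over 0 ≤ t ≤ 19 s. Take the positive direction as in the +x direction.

97 m

Net displacement equals the area under the velocity-time graph (areas below the axis count negative).
0–6 s: ½(6 + -1)(6) = 15 m
6–7 s: ½(-1 + -7)(1) = -4 m
7–11 s: ½(-7 + 9)(4) = 4 m
11–15 s: ½(9 + 12)(4) = 42 m
15–19 s: ½(12 + 8)(4) = 40 m
Net displacement = 97 m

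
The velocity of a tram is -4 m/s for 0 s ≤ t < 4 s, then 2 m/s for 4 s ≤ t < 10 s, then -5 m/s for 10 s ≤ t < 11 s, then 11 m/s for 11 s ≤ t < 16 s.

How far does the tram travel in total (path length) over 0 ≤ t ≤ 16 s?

88 m

Total distance travelled is ∫|v| dt — sum the magnitudes of each area piece.
0–4 s: |-4| × 4 = 16 m
4–10 s: |2| × 6 = 12 m
10–11 s: |-5| × 1 = 5 m
11–16 s: |11| × 5 = 55 m
Total distance = 88 m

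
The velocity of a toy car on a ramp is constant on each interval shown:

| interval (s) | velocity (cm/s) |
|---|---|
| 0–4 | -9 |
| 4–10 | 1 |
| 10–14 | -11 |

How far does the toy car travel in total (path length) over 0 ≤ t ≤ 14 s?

Total distance travelled is ∫|v| dt — sum the magnitudes of each area piece.
0–4 s: |-9| × 4 = 36 cm
4–10 s: |1| × 6 = 6 cm
10–14 s: |-11| × 4 = 44 cm
Total distance = 86 cm

86 cm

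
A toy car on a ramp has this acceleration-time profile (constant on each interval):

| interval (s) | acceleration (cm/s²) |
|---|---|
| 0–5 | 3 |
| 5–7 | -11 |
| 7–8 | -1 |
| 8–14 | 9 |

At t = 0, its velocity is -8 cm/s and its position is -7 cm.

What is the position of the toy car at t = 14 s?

33 cm

On each constant-a segment, Δv = aΔt and Δx = v₀Δt + ½aΔt²; chain segment to segment.
0–5 s: v starts -8 cm/s; Δx = -8·5 + ½·3·5² = -2.5 cm; v ends 7 cm/s.
5–7 s: v starts 7 cm/s; Δx = 7·2 + ½·-11·2² = -8 cm; v ends -15 cm/s.
7–8 s: v starts -15 cm/s; Δx = -15·1 + ½·-1·1² = -15.5 cm; v ends -16 cm/s.
8–14 s: v starts -16 cm/s; Δx = -16·6 + ½·9·6² = 66 cm; v ends 38 cm/s.
x(14) = -7 + Σ Δx = 33 cm.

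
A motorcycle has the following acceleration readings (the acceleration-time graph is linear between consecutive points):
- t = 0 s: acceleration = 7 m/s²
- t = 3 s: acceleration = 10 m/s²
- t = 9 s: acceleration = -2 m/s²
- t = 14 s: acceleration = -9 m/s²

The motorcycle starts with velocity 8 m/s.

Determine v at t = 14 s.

30 m/s

Δv equals the area under the a-t graph; then v = v₀ + Δv.
0–3 s: ½(7 + 10)(3) = 25.5 m/s
3–9 s: ½(10 + -2)(6) = 24 m/s
9–14 s: ½(-2 + -9)(5) = -27.5 m/s
Δv = 22 m/s, so v(14) = 8 + (22) = 30 m/s.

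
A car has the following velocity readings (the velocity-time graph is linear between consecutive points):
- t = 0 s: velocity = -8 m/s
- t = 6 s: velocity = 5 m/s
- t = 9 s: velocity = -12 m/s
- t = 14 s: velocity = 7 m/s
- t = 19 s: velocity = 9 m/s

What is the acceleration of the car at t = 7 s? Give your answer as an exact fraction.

Acceleration is the slope of the v-t graph on 6–9 s: (-12 − 5)/(9 − 6) = -17/3 m/s².

-17/3 m/s²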